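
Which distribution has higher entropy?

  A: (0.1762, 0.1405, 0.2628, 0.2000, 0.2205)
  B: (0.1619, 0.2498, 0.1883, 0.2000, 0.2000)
B

Both distributions are close to uniform, making this a harder comparison.

H(A) = 2.2911 bits
H(B) = 2.3076 bits

The distribution closer to uniform has higher entropy.
Answer: B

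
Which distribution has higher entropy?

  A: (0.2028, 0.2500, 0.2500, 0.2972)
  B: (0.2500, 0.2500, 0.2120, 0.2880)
B

Both distributions are close to uniform, making this a harder comparison.

H(A) = 1.9871 bits
H(B) = 1.9916 bits

The distribution closer to uniform has higher entropy.
Answer: B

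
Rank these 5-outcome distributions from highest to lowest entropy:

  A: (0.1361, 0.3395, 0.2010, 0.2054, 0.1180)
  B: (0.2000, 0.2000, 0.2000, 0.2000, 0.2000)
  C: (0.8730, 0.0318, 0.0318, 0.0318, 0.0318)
B > A > C

Key insight: Entropy is maximized by uniform distributions and minimized by concentrated distributions.

- Uniform distributions have maximum entropy log₂(5) = 2.3219 bits
- The more "peaked" or concentrated a distribution, the lower its entropy

Entropies:
  H(A) = 2.2189 bits
  H(B) = 2.3219 bits
  H(C) = 0.8032 bits

Ranking: B > A > C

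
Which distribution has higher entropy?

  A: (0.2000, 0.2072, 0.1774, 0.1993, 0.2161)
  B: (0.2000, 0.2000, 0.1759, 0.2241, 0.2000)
A

Both distributions are close to uniform, making this a harder comparison.

H(A) = 2.3189 bits
H(B) = 2.3177 bits

The distribution closer to uniform has higher entropy.
Answer: A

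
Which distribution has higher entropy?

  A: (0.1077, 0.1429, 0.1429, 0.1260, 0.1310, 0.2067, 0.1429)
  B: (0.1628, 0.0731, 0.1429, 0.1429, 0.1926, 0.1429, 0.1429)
A

Both distributions are close to uniform, making this a harder comparison.

H(A) = 2.7802 bits
H(B) = 2.7642 bits

The distribution closer to uniform has higher entropy.
Answer: A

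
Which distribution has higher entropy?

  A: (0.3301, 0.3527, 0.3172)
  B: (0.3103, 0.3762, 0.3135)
A

Both distributions are close to uniform, making this a harder comparison.

H(A) = 1.5836 bits
H(B) = 1.5791 bits

The distribution closer to uniform has higher entropy.
Answer: A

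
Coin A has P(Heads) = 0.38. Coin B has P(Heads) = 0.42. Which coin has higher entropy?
B

For binary distributions, entropy is maximized at p=0.5 and decreases as p moves toward 0 or 1.

H(A) = H(0.38) = 0.9580 bits
H(B) = H(0.42) = 0.9815 bits

Distribution B (p=0.42) is closer to uniform (p=0.5), so it has higher entropy.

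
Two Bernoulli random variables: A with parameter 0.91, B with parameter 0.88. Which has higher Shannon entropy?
B

For binary distributions, entropy is maximized at p=0.5 and decreases as p moves toward 0 or 1.

H(A) = H(0.91) = 0.4365 bits
H(B) = H(0.88) = 0.5294 bits

Distribution B (p=0.88) is closer to uniform (p=0.5), so it has higher entropy.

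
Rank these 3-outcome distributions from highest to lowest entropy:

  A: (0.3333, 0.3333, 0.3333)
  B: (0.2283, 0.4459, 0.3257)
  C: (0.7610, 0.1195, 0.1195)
A > B > C

Key insight: Entropy is maximized by uniform distributions and minimized by concentrated distributions.

- Uniform distributions have maximum entropy log₂(3) = 1.5850 bits
- The more "peaked" or concentrated a distribution, the lower its entropy

Entropies:
  H(A) = 1.5850 bits
  H(B) = 1.5332 bits
  H(C) = 1.0324 bits

Ranking: A > B > C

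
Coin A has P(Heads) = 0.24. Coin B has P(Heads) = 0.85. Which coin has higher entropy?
A

For binary distributions, entropy is maximized at p=0.5 and decreases as p moves toward 0 or 1.

H(A) = H(0.24) = 0.7950 bits
H(B) = H(0.85) = 0.6098 bits

Distribution A (p=0.24) is closer to uniform (p=0.5), so it has higher entropy.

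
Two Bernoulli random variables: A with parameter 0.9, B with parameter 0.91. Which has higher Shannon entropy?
A

For binary distributions, entropy is maximized at p=0.5 and decreases as p moves toward 0 or 1.

H(A) = H(0.9) = 0.4690 bits
H(B) = H(0.91) = 0.4365 bits

Distribution A (p=0.9) is closer to uniform (p=0.5), so it has higher entropy.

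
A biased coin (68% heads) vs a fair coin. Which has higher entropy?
Fair coin

The fair coin is uniform (p=0.5), maximizing binary entropy at 1 bit. The biased coin has H(0.68) ≈ 0.904 bits — its outcome is more predictable, so its entropy is lower.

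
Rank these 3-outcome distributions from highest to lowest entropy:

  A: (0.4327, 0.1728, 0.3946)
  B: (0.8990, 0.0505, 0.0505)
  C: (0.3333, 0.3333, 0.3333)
C > A > B

Key insight: Entropy is maximized by uniform distributions and minimized by concentrated distributions.

- Uniform distributions have maximum entropy log₂(3) = 1.5850 bits
- The more "peaked" or concentrated a distribution, the lower its entropy

Entropies:
  H(A) = 1.4900 bits
  H(B) = 0.5732 bits
  H(C) = 1.5850 bits

Ranking: C > A > B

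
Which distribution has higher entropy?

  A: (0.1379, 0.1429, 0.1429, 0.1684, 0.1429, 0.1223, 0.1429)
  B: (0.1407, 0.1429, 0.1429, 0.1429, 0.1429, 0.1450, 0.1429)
B

Both distributions are close to uniform, making this a harder comparison.

H(A) = 2.8019 bits
H(B) = 2.8073 bits

The distribution closer to uniform has higher entropy.
Answer: B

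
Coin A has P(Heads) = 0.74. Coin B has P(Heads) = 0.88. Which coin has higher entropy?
A

For binary distributions, entropy is maximized at p=0.5 and decreases as p moves toward 0 or 1.

H(A) = H(0.74) = 0.8267 bits
H(B) = H(0.88) = 0.5294 bits

Distribution A (p=0.74) is closer to uniform (p=0.5), so it has higher entropy.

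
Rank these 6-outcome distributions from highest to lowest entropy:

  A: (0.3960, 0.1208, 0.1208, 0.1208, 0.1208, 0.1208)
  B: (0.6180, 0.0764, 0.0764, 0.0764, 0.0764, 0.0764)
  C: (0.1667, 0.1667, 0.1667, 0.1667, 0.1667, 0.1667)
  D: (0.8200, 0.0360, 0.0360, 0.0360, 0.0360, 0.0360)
C > A > B > D

Key insight: Entropy is maximized by uniform distributions and minimized by concentrated distributions.

Entropies:
  H(A) = 2.3710 bits
  H(B) = 1.8464 bits
  H(C) = 2.5850 bits
  H(D) = 1.0980 bits

Ranking: C > A > B > D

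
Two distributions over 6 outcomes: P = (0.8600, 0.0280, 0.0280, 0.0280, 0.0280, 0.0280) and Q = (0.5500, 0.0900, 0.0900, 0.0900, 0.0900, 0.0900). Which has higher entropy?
Q

P is highly concentrated on one outcome (86%), making it nearly deterministic. Q spreads its mass more evenly (max 55%). The more spread-out distribution has higher entropy: H(P) ≈ 0.909 bits, H(Q) ≈ 2.038 bits.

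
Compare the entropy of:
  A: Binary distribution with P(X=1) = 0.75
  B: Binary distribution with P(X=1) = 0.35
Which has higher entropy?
B

For binary distributions, entropy is maximized at p=0.5 and decreases as p moves toward 0 or 1.

H(A) = H(0.75) = 0.8113 bits
H(B) = H(0.35) = 0.9341 bits

Distribution B (p=0.35) is closer to uniform (p=0.5), so it has higher entropy.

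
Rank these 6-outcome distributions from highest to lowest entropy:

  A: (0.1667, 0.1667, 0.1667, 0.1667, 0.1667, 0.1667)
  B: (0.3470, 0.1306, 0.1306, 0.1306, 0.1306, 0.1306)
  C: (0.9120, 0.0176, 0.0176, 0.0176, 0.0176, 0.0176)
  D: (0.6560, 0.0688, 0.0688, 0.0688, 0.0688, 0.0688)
A > B > D > C

Key insight: Entropy is maximized by uniform distributions and minimized by concentrated distributions.

Entropies:
  H(A) = 2.5850 bits
  H(B) = 2.4476 bits
  H(C) = 0.6341 bits
  H(D) = 1.7273 bits

Ranking: A > B > D > C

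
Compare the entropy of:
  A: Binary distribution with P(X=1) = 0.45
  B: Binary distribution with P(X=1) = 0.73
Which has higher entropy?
A

For binary distributions, entropy is maximized at p=0.5 and decreases as p moves toward 0 or 1.

H(A) = H(0.45) = 0.9928 bits
H(B) = H(0.73) = 0.8415 bits

Distribution A (p=0.45) is closer to uniform (p=0.5), so it has higher entropy.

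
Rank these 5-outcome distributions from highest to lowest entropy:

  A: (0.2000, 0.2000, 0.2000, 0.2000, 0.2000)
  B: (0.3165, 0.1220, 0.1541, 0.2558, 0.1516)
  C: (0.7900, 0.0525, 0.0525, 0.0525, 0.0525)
A > B > C

Key insight: Entropy is maximized by uniform distributions and minimized by concentrated distributions.

- Uniform distributions have maximum entropy log₂(5) = 2.3219 bits
- The more "peaked" or concentrated a distribution, the lower its entropy

Entropies:
  H(A) = 2.3219 bits
  H(B) = 2.2271 bits
  H(C) = 1.1615 bits

Ranking: A > B > C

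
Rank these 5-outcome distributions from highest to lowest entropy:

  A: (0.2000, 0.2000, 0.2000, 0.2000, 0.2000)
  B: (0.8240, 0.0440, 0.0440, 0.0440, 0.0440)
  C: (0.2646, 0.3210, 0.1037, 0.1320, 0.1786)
A > C > B

Key insight: Entropy is maximized by uniform distributions and minimized by concentrated distributions.

- Uniform distributions have maximum entropy log₂(5) = 2.3219 bits
- The more "peaked" or concentrated a distribution, the lower its entropy

Entropies:
  H(A) = 2.3219 bits
  H(B) = 1.0232 bits
  H(C) = 2.2024 bits

Ranking: A > C > B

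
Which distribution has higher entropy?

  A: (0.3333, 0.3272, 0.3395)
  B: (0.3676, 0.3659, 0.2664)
A

Both distributions are close to uniform, making this a harder comparison.

H(A) = 1.5848 bits
H(B) = 1.5699 bits

The distribution closer to uniform has higher entropy.
Answer: A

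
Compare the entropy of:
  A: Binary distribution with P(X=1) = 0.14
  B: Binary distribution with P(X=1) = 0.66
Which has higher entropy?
B

For binary distributions, entropy is maximized at p=0.5 and decreases as p moves toward 0 or 1.

H(A) = H(0.14) = 0.5842 bits
H(B) = H(0.66) = 0.9248 bits

Distribution B (p=0.66) is closer to uniform (p=0.5), so it has higher entropy.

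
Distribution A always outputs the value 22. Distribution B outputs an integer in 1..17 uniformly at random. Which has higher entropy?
B

A is deterministic, so H(A) = 0. B is uniform over 17 outcomes, so H(B) = log₂(17) = 4.087 bits. Any distribution with genuine randomness has higher entropy than a deterministic one.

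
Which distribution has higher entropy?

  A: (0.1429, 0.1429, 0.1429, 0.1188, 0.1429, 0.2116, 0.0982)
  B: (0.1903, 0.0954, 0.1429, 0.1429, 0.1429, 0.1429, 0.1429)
B

Both distributions are close to uniform, making this a harder comparison.

H(A) = 2.7722 bits
H(B) = 2.7841 bits

The distribution closer to uniform has higher entropy.
Answer: B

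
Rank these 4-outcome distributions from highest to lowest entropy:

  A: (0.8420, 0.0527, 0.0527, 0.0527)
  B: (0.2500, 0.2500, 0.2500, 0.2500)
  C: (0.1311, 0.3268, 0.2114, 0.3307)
B > C > A

Key insight: Entropy is maximized by uniform distributions and minimized by concentrated distributions.

- Uniform distributions have maximum entropy log₂(4) = 2.0000 bits
- The more "peaked" or concentrated a distribution, the lower its entropy

Entropies:
  H(A) = 0.8799 bits
  H(B) = 2.0000 bits
  H(C) = 1.9135 bits

Ranking: B > C > A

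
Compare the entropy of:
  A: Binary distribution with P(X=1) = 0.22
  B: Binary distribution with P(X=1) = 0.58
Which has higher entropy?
B

For binary distributions, entropy is maximized at p=0.5 and decreases as p moves toward 0 or 1.

H(A) = H(0.22) = 0.7602 bits
H(B) = H(0.58) = 0.9815 bits

Distribution B (p=0.58) is closer to uniform (p=0.5), so it has higher entropy.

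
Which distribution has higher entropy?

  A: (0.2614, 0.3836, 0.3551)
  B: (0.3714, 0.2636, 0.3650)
B

Both distributions are close to uniform, making this a harder comparison.

H(A) = 1.5666 bits
H(B) = 1.5685 bits

The distribution closer to uniform has higher entropy.
Answer: B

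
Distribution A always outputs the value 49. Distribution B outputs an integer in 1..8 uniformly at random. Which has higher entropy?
B

A is deterministic, so H(A) = 0. B is uniform over 8 outcomes, so H(B) = log₂(8) = 3.000 bits. Any distribution with genuine randomness has higher entropy than a deterministic one.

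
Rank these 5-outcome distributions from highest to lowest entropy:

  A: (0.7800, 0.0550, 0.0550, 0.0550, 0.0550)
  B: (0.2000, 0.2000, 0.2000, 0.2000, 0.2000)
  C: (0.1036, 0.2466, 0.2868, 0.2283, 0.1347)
B > C > A

Key insight: Entropy is maximized by uniform distributions and minimized by concentrated distributions.

- Uniform distributions have maximum entropy log₂(5) = 2.3219 bits
- The more "peaked" or concentrated a distribution, the lower its entropy

Entropies:
  H(A) = 1.2002 bits
  H(B) = 2.3219 bits
  H(C) = 2.2298 bits

Ranking: B > C > A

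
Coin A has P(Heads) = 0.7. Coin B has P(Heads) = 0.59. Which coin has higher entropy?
B

For binary distributions, entropy is maximized at p=0.5 and decreases as p moves toward 0 or 1.

H(A) = H(0.7) = 0.8813 bits
H(B) = H(0.59) = 0.9765 bits

Distribution B (p=0.59) is closer to uniform (p=0.5), so it has higher entropy.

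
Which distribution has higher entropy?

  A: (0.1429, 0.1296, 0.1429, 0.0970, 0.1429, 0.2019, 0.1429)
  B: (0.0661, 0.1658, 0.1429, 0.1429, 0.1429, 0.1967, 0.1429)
A

Both distributions are close to uniform, making this a harder comparison.

H(A) = 2.7789 bits
H(B) = 2.7545 bits

The distribution closer to uniform has higher entropy.
Answer: A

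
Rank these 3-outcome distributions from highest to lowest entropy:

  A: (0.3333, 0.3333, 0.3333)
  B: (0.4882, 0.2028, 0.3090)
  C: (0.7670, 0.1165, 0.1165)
A > B > C

Key insight: Entropy is maximized by uniform distributions and minimized by concentrated distributions.

- Uniform distributions have maximum entropy log₂(3) = 1.5850 bits
- The more "peaked" or concentrated a distribution, the lower its entropy

Entropies:
  H(A) = 1.5850 bits
  H(B) = 1.4954 bits
  H(C) = 1.0162 bits

Ranking: A > B > C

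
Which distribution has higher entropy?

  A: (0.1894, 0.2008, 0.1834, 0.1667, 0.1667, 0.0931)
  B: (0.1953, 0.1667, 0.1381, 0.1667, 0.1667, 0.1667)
B

Both distributions are close to uniform, making this a harder comparison.

H(A) = 2.5491 bits
H(B) = 2.5778 bits

The distribution closer to uniform has higher entropy.
Answer: B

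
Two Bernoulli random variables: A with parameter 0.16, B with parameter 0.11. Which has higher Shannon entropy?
A

For binary distributions, entropy is maximized at p=0.5 and decreases as p moves toward 0 or 1.

H(A) = H(0.16) = 0.6343 bits
H(B) = H(0.11) = 0.4999 bits

Distribution A (p=0.16) is closer to uniform (p=0.5), so it has higher entropy.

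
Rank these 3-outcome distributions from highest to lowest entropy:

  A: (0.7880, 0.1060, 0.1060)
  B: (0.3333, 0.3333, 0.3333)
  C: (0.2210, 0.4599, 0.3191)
B > C > A

Key insight: Entropy is maximized by uniform distributions and minimized by concentrated distributions.

- Uniform distributions have maximum entropy log₂(3) = 1.5850 bits
- The more "peaked" or concentrated a distribution, the lower its entropy

Entropies:
  H(A) = 0.9573 bits
  H(B) = 1.5850 bits
  H(C) = 1.5226 bits

Ranking: B > C > A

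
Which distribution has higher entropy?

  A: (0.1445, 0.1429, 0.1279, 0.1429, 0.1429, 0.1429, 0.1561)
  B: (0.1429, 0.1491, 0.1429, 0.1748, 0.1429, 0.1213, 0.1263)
A

Both distributions are close to uniform, making this a harder comparison.

H(A) = 2.8053 bits
H(B) = 2.7984 bits

The distribution closer to uniform has higher entropy.
Answer: A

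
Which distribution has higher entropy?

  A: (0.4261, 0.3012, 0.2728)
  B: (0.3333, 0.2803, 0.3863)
B

Both distributions are close to uniform, making this a harder comparison.

H(A) = 1.5571 bits
H(B) = 1.5728 bits

The distribution closer to uniform has higher entropy.
Answer: B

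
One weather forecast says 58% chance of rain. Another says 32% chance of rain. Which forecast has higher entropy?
58% forecast

Treat each forecast as a Bernoulli distribution. Binary entropy is maximized at p=0.5 and falls off symmetrically toward 0 or 1. The 58% forecast is closer to 50%, so it is more uncertain. H(58%) ≈ 0.981 bits, H(32%) ≈ 0.904 bits.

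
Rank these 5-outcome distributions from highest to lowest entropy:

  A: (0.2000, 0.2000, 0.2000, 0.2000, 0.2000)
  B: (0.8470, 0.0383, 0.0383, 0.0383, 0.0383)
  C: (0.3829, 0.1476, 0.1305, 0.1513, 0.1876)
A > C > B

Key insight: Entropy is maximized by uniform distributions and minimized by concentrated distributions.

- Uniform distributions have maximum entropy log₂(5) = 2.3219 bits
- The more "peaked" or concentrated a distribution, the lower its entropy

Entropies:
  H(A) = 2.3219 bits
  H(B) = 0.9233 bits
  H(C) = 2.1864 bits

Ranking: A > C > B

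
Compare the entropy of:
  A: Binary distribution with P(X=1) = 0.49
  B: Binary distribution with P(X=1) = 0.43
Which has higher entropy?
A

For binary distributions, entropy is maximized at p=0.5 and decreases as p moves toward 0 or 1.

H(A) = H(0.49) = 0.9997 bits
H(B) = H(0.43) = 0.9858 bits

Distribution A (p=0.49) is closer to uniform (p=0.5), so it has higher entropy.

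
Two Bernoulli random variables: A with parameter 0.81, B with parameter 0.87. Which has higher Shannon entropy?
A

For binary distributions, entropy is maximized at p=0.5 and decreases as p moves toward 0 or 1.

H(A) = H(0.81) = 0.7015 bits
H(B) = H(0.87) = 0.5574 bits

Distribution A (p=0.81) is closer to uniform (p=0.5), so it has higher entropy.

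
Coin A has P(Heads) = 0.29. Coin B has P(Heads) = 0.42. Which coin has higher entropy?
B

For binary distributions, entropy is maximized at p=0.5 and decreases as p moves toward 0 or 1.

H(A) = H(0.29) = 0.8687 bits
H(B) = H(0.42) = 0.9815 bits

Distribution B (p=0.42) is closer to uniform (p=0.5), so it has higher entropy.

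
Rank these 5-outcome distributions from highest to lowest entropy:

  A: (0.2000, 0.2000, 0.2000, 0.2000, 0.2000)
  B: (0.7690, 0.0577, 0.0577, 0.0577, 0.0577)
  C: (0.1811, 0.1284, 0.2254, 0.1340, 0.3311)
A > C > B

Key insight: Entropy is maximized by uniform distributions and minimized by concentrated distributions.

- Uniform distributions have maximum entropy log₂(5) = 2.3219 bits
- The more "peaked" or concentrated a distribution, the lower its entropy

Entropies:
  H(A) = 2.3219 bits
  H(B) = 1.2418 bits
  H(C) = 2.2277 bits

Ranking: A > C > B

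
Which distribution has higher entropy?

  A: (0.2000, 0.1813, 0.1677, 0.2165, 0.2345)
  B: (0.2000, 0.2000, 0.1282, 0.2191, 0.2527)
A

Both distributions are close to uniform, making this a harder comparison.

H(A) = 2.3116 bits
H(B) = 2.2901 bits

The distribution closer to uniform has higher entropy.
Answer: A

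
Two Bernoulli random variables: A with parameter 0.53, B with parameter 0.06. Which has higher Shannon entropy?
A

For binary distributions, entropy is maximized at p=0.5 and decreases as p moves toward 0 or 1.

H(A) = H(0.53) = 0.9974 bits
H(B) = H(0.06) = 0.3274 bits

Distribution A (p=0.53) is closer to uniform (p=0.5), so it has higher entropy.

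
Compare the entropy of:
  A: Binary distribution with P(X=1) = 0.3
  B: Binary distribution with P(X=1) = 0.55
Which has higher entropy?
B

For binary distributions, entropy is maximized at p=0.5 and decreases as p moves toward 0 or 1.

H(A) = H(0.3) = 0.8813 bits
H(B) = H(0.55) = 0.9928 bits

Distribution B (p=0.55) is closer to uniform (p=0.5), so it has higher entropy.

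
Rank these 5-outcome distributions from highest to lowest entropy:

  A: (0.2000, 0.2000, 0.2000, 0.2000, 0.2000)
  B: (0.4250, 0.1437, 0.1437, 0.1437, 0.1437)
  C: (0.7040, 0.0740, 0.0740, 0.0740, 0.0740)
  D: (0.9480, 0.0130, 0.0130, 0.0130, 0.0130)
A > B > C > D

Key insight: Entropy is maximized by uniform distributions and minimized by concentrated distributions.

Entropies:
  H(A) = 2.3219 bits
  H(B) = 2.1337 bits
  H(C) = 1.4683 bits
  H(D) = 0.3988 bits

Ranking: A > B > C > D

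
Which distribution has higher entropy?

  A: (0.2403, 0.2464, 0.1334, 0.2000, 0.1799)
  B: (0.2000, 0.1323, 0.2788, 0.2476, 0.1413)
A

Both distributions are close to uniform, making this a harder comparison.

H(A) = 2.2895 bits
H(B) = 2.2618 bits

The distribution closer to uniform has higher entropy.
Answer: A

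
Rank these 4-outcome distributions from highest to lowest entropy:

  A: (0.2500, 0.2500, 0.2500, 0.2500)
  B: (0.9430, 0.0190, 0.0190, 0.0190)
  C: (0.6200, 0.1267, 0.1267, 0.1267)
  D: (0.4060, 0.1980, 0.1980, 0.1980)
A > D > C > B

Key insight: Entropy is maximized by uniform distributions and minimized by concentrated distributions.

Entropies:
  H(A) = 2.0000 bits
  H(B) = 0.4058 bits
  H(C) = 1.5603 bits
  H(D) = 1.9158 bits

Ranking: A > D > C > B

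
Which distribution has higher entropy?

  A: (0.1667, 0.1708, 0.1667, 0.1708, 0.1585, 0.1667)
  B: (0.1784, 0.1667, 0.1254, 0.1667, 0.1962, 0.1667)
A

Both distributions are close to uniform, making this a harder comparison.

H(A) = 2.5845 bits
H(B) = 2.5727 bits

The distribution closer to uniform has higher entropy.
Answer: A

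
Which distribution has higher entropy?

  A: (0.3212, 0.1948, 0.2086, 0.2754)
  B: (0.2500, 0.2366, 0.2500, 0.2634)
B

Both distributions are close to uniform, making this a harder comparison.

H(A) = 1.9700 bits
H(B) = 1.9990 bits

The distribution closer to uniform has higher entropy.
Answer: B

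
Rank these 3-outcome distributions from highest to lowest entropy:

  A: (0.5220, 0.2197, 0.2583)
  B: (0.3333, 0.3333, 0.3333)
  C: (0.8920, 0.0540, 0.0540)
B > A > C

Key insight: Entropy is maximized by uniform distributions and minimized by concentrated distributions.

- Uniform distributions have maximum entropy log₂(3) = 1.5850 bits
- The more "peaked" or concentrated a distribution, the lower its entropy

Entropies:
  H(A) = 1.4744 bits
  H(B) = 1.5850 bits
  H(C) = 0.6019 bits

Ranking: B > A > C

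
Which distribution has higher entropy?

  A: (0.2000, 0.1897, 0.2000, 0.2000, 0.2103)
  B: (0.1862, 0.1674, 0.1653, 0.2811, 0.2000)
A

Both distributions are close to uniform, making this a harder comparison.

H(A) = 2.3212 bits
H(B) = 2.2915 bits

The distribution closer to uniform has higher entropy.
Answer: A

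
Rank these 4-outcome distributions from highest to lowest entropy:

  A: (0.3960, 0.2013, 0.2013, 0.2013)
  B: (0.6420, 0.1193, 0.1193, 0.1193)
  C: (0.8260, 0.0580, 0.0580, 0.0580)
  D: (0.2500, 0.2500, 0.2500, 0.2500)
D > A > B > C

Key insight: Entropy is maximized by uniform distributions and minimized by concentrated distributions.

Entropies:
  H(A) = 1.9259 bits
  H(B) = 1.5084 bits
  H(C) = 0.9426 bits
  H(D) = 2.0000 bits

Ranking: D > A > B > C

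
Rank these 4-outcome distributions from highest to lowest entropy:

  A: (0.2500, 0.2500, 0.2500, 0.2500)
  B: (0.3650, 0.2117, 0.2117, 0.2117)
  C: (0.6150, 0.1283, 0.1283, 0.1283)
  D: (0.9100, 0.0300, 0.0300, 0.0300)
A > B > C > D

Key insight: Entropy is maximized by uniform distributions and minimized by concentrated distributions.

Entropies:
  H(A) = 2.0000 bits
  H(B) = 1.9532 bits
  H(C) = 1.5717 bits
  H(D) = 0.5791 bits

Ranking: A > B > C > D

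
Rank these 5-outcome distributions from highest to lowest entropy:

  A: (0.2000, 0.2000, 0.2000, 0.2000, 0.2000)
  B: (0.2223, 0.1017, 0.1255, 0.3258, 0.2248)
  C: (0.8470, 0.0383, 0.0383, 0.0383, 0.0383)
A > B > C

Key insight: Entropy is maximized by uniform distributions and minimized by concentrated distributions.

- Uniform distributions have maximum entropy log₂(5) = 2.3219 bits
- The more "peaked" or concentrated a distribution, the lower its entropy

Entropies:
  H(A) = 2.3219 bits
  H(B) = 2.2045 bits
  H(C) = 0.9233 bits

Ranking: A > B > C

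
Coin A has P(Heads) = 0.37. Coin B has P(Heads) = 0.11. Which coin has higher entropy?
A

For binary distributions, entropy is maximized at p=0.5 and decreases as p moves toward 0 or 1.

H(A) = H(0.37) = 0.9507 bits
H(B) = H(0.11) = 0.4999 bits

Distribution A (p=0.37) is closer to uniform (p=0.5), so it has higher entropy.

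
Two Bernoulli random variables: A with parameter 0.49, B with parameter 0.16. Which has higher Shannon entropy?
A

For binary distributions, entropy is maximized at p=0.5 and decreases as p moves toward 0 or 1.

H(A) = H(0.49) = 0.9997 bits
H(B) = H(0.16) = 0.6343 bits

Distribution A (p=0.49) is closer to uniform (p=0.5), so it has higher entropy.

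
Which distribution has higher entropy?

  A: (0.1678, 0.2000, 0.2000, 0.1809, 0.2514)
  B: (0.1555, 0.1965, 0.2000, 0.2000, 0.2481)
A

Both distributions are close to uniform, making this a harder comparison.

H(A) = 2.3078 bits
H(B) = 2.3064 bits

The distribution closer to uniform has higher entropy.
Answer: A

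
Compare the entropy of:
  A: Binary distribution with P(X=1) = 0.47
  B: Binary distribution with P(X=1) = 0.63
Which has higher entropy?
A

For binary distributions, entropy is maximized at p=0.5 and decreases as p moves toward 0 or 1.

H(A) = H(0.47) = 0.9974 bits
H(B) = H(0.63) = 0.9507 bits

Distribution A (p=0.47) is closer to uniform (p=0.5), so it has higher entropy.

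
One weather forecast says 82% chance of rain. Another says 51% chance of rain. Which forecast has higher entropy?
51% forecast

Treat each forecast as a Bernoulli distribution. Binary entropy is maximized at p=0.5 and falls off symmetrically toward 0 or 1. The 51% forecast is closer to 50%, so it is more uncertain. H(82%) ≈ 0.680 bits, H(51%) ≈ 1.000 bits.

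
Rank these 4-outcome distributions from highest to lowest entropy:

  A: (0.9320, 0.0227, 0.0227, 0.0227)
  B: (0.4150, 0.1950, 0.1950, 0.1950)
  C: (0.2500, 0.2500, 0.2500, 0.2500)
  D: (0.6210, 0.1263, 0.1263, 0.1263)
C > B > D > A

Key insight: Entropy is maximized by uniform distributions and minimized by concentrated distributions.

Entropies:
  H(A) = 0.4662 bits
  H(B) = 1.9063 bits
  H(C) = 2.0000 bits
  H(D) = 1.5580 bits

Ranking: C > B > D > A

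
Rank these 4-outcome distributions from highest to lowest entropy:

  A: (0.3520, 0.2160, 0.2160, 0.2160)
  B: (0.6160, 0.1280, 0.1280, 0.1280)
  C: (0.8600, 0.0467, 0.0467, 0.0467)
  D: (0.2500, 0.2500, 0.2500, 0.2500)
D > A > B > C

Key insight: Entropy is maximized by uniform distributions and minimized by concentrated distributions.

Entropies:
  H(A) = 1.9629 bits
  H(B) = 1.5694 bits
  H(C) = 0.8061 bits
  H(D) = 2.0000 bits

Ranking: D > A > B > C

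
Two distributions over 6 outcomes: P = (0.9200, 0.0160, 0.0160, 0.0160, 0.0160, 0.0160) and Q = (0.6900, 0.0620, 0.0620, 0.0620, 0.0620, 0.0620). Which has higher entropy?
Q

P is highly concentrated on one outcome (92%), making it nearly deterministic. Q spreads its mass more evenly (max 69%). The more spread-out distribution has higher entropy: H(P) ≈ 0.588 bits, H(Q) ≈ 1.613 bits.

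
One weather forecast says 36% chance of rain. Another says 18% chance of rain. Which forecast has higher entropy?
36% forecast

Treat each forecast as a Bernoulli distribution. Binary entropy is maximized at p=0.5 and falls off symmetrically toward 0 or 1. The 36% forecast is closer to 50%, so it is more uncertain. H(36%) ≈ 0.943 bits, H(18%) ≈ 0.680 bits.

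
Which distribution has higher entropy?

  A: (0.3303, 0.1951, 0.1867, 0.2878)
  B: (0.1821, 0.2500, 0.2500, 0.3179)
B

Both distributions are close to uniform, making this a harder comparison.

H(A) = 1.9571 bits
H(B) = 1.9731 bits

The distribution closer to uniform has higher entropy.
Answer: B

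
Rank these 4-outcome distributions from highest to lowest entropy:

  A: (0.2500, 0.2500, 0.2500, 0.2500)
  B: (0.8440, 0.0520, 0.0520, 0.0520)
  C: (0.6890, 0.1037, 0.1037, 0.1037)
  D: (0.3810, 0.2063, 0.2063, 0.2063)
A > D > C > B

Key insight: Entropy is maximized by uniform distributions and minimized by concentrated distributions.

Entropies:
  H(A) = 2.0000 bits
  H(B) = 0.8719 bits
  H(C) = 1.3872 bits
  H(D) = 1.9398 bits

Ranking: A > D > C > B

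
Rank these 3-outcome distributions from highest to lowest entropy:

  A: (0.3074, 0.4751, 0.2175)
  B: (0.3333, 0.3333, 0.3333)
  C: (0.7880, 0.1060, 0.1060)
B > A > C

Key insight: Entropy is maximized by uniform distributions and minimized by concentrated distributions.

- Uniform distributions have maximum entropy log₂(3) = 1.5850 bits
- The more "peaked" or concentrated a distribution, the lower its entropy

Entropies:
  H(A) = 1.5120 bits
  H(B) = 1.5850 bits
  H(C) = 0.9573 bits

Ranking: B > A > C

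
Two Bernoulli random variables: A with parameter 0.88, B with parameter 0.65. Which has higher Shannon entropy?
B

For binary distributions, entropy is maximized at p=0.5 and decreases as p moves toward 0 or 1.

H(A) = H(0.88) = 0.5294 bits
H(B) = H(0.65) = 0.9341 bits

Distribution B (p=0.65) is closer to uniform (p=0.5), so it has higher entropy.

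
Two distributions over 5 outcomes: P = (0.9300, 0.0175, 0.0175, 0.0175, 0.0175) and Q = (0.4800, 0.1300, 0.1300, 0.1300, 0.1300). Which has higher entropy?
Q

P is highly concentrated on one outcome (93%), making it nearly deterministic. Q spreads its mass more evenly (max 48%). The more spread-out distribution has higher entropy: H(P) ≈ 0.506 bits, H(Q) ≈ 2.039 bits.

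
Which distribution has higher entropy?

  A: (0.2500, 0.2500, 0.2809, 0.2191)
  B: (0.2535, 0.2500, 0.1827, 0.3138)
A

Both distributions are close to uniform, making this a harder comparison.

H(A) = 1.9945 bits
H(B) = 1.9747 bits

The distribution closer to uniform has higher entropy.
Answer: A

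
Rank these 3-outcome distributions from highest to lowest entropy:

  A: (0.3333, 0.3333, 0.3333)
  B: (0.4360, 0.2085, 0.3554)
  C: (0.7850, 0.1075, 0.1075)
A > B > C

Key insight: Entropy is maximized by uniform distributions and minimized by concentrated distributions.

- Uniform distributions have maximum entropy log₂(3) = 1.5850 bits
- The more "peaked" or concentrated a distribution, the lower its entropy

Entropies:
  H(A) = 1.5850 bits
  H(B) = 1.5242 bits
  H(C) = 0.9659 bits

Ranking: A > B > C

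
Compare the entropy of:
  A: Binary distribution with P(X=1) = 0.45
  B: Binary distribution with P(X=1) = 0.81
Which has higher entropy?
A

For binary distributions, entropy is maximized at p=0.5 and decreases as p moves toward 0 or 1.

H(A) = H(0.45) = 0.9928 bits
H(B) = H(0.81) = 0.7015 bits

Distribution A (p=0.45) is closer to uniform (p=0.5), so it has higher entropy.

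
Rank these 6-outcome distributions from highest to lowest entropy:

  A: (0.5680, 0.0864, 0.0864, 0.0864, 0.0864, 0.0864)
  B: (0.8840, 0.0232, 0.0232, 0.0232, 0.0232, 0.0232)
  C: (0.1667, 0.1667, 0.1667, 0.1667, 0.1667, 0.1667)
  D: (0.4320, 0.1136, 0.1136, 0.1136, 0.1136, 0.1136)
C > D > A > B

Key insight: Entropy is maximized by uniform distributions and minimized by concentrated distributions.

Entropies:
  H(A) = 1.9897 bits
  H(B) = 0.7871 bits
  H(C) = 2.5850 bits
  H(D) = 2.3055 bits

Ranking: C > D > A > B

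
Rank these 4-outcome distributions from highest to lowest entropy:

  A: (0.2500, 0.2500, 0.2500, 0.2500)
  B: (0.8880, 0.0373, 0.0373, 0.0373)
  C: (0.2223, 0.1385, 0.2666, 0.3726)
A > C > B

Key insight: Entropy is maximized by uniform distributions and minimized by concentrated distributions.

- Uniform distributions have maximum entropy log₂(4) = 2.0000 bits
- The more "peaked" or concentrated a distribution, the lower its entropy

Entropies:
  H(A) = 2.0000 bits
  H(B) = 0.6834 bits
  H(C) = 1.9164 bits

Ranking: A > C > B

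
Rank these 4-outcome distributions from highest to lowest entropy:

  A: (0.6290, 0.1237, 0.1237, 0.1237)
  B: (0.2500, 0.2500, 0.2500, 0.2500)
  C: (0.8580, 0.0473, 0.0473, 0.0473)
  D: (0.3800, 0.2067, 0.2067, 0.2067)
B > D > A > C

Key insight: Entropy is maximized by uniform distributions and minimized by concentrated distributions.

Entropies:
  H(A) = 1.5395 bits
  H(B) = 2.0000 bits
  H(C) = 0.8145 bits
  H(D) = 1.9407 bits

Ranking: B > D > A > C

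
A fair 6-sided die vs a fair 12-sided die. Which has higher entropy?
12-sided die

Both are uniform distributions; for uniform over n outcomes, H = log₂(n). H(6-sided) = log₂(6) = 2.585 bits and H(12-sided) = log₂(12) = 3.585 bits. More outcomes in a uniform distribution means higher entropy.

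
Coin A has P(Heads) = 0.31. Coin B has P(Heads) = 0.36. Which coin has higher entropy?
B

For binary distributions, entropy is maximized at p=0.5 and decreases as p moves toward 0 or 1.

H(A) = H(0.31) = 0.8932 bits
H(B) = H(0.36) = 0.9427 bits

Distribution B (p=0.36) is closer to uniform (p=0.5), so it has higher entropy.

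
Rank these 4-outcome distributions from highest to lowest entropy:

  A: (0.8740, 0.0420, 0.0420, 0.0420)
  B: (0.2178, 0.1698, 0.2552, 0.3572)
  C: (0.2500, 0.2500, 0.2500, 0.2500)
C > B > A

Key insight: Entropy is maximized by uniform distributions and minimized by concentrated distributions.

- Uniform distributions have maximum entropy log₂(4) = 2.0000 bits
- The more "peaked" or concentrated a distribution, the lower its entropy

Entropies:
  H(A) = 0.7461 bits
  H(B) = 1.9466 bits
  H(C) = 2.0000 bits

Ranking: C > B > A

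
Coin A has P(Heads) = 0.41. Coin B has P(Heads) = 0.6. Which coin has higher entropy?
A

For binary distributions, entropy is maximized at p=0.5 and decreases as p moves toward 0 or 1.

H(A) = H(0.41) = 0.9765 bits
H(B) = H(0.6) = 0.9710 bits

Distribution A (p=0.41) is closer to uniform (p=0.5), so it has higher entropy.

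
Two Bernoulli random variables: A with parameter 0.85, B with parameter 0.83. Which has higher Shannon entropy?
B

For binary distributions, entropy is maximized at p=0.5 and decreases as p moves toward 0 or 1.

H(A) = H(0.85) = 0.6098 bits
H(B) = H(0.83) = 0.6577 bits

Distribution B (p=0.83) is closer to uniform (p=0.5), so it has higher entropy.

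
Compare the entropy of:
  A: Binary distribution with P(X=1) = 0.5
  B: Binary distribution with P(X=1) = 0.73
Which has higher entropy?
A

For binary distributions, entropy is maximized at p=0.5 and decreases as p moves toward 0 or 1.

H(A) = H(0.5) = 1.0000 bits
H(B) = H(0.73) = 0.8415 bits

Distribution A (p=0.5) is closer to uniform (p=0.5), so it has higher entropy.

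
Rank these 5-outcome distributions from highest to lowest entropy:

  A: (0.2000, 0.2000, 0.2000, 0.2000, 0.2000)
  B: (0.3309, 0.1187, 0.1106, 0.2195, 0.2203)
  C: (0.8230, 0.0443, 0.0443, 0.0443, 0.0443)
A > B > C

Key insight: Entropy is maximized by uniform distributions and minimized by concentrated distributions.

- Uniform distributions have maximum entropy log₂(5) = 2.3219 bits
- The more "peaked" or concentrated a distribution, the lower its entropy

Entropies:
  H(A) = 2.3219 bits
  H(B) = 2.2052 bits
  H(C) = 1.0275 bits

Ranking: A > B > C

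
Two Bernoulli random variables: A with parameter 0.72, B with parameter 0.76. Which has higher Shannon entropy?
A

For binary distributions, entropy is maximized at p=0.5 and decreases as p moves toward 0 or 1.

H(A) = H(0.72) = 0.8555 bits
H(B) = H(0.76) = 0.7950 bits

Distribution A (p=0.72) is closer to uniform (p=0.5), so it has higher entropy.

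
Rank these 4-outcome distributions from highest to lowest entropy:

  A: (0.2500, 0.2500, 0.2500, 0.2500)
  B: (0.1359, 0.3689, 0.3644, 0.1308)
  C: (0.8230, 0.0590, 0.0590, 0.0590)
A > B > C

Key insight: Entropy is maximized by uniform distributions and minimized by concentrated distributions.

- Uniform distributions have maximum entropy log₂(4) = 2.0000 bits
- The more "peaked" or concentrated a distribution, the lower its entropy

Entropies:
  H(A) = 2.0000 bits
  H(B) = 1.8365 bits
  H(C) = 0.9540 bits

Ranking: A > B > C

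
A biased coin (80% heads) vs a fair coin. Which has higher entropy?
Fair coin

The fair coin is uniform (p=0.5), maximizing binary entropy at 1 bit. The biased coin has H(0.80) ≈ 0.722 bits — its outcome is more predictable, so its entropy is lower.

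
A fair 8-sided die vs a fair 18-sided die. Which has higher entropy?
18-sided die

Both are uniform distributions; for uniform over n outcomes, H = log₂(n). H(8-sided) = log₂(8) = 3.000 bits and H(18-sided) = log₂(18) = 4.170 bits. More outcomes in a uniform distribution means higher entropy.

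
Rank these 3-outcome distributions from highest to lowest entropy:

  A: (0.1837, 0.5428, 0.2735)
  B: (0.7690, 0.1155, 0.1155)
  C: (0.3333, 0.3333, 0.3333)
C > A > B

Key insight: Entropy is maximized by uniform distributions and minimized by concentrated distributions.

- Uniform distributions have maximum entropy log₂(3) = 1.5850 bits
- The more "peaked" or concentrated a distribution, the lower its entropy

Entropies:
  H(A) = 1.4391 bits
  H(B) = 1.0108 bits
  H(C) = 1.5850 bits

Ranking: C > A > B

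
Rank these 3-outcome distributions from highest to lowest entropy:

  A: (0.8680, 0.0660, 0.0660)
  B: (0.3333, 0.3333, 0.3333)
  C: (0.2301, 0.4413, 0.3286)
B > C > A

Key insight: Entropy is maximized by uniform distributions and minimized by concentrated distributions.

- Uniform distributions have maximum entropy log₂(3) = 1.5850 bits
- The more "peaked" or concentrated a distribution, the lower its entropy

Entropies:
  H(A) = 0.6949 bits
  H(B) = 1.5850 bits
  H(C) = 1.5362 bits

Ranking: B > C > A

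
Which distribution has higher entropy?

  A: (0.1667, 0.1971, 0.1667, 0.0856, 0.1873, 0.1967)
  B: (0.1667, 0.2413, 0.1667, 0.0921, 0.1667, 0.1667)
A

Both distributions are close to uniform, making this a harder comparison.

H(A) = 2.5410 bits
H(B) = 2.5350 bits

The distribution closer to uniform has higher entropy.
Answer: A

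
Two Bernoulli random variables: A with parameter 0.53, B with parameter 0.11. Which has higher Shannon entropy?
A

For binary distributions, entropy is maximized at p=0.5 and decreases as p moves toward 0 or 1.

H(A) = H(0.53) = 0.9974 bits
H(B) = H(0.11) = 0.4999 bits

Distribution A (p=0.53) is closer to uniform (p=0.5), so it has higher entropy.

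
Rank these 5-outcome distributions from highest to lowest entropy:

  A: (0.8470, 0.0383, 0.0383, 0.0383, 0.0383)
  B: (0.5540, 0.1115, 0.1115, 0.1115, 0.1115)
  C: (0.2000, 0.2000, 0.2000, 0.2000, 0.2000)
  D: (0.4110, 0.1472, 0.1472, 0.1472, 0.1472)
C > D > B > A

Key insight: Entropy is maximized by uniform distributions and minimized by concentrated distributions.

Entropies:
  H(A) = 0.9233 bits
  H(B) = 1.8836 bits
  H(C) = 2.3219 bits
  H(D) = 2.1550 bits

Ranking: C > D > B > A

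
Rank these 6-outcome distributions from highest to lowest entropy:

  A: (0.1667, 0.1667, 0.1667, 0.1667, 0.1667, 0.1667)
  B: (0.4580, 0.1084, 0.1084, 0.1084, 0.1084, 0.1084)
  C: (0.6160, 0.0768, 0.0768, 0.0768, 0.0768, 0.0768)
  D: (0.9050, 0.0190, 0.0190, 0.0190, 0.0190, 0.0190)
A > B > C > D

Key insight: Entropy is maximized by uniform distributions and minimized by concentrated distributions.

Entropies:
  H(A) = 2.5850 bits
  H(B) = 2.2534 bits
  H(C) = 1.8524 bits
  H(D) = 0.6735 bits

Ranking: A > B > C > D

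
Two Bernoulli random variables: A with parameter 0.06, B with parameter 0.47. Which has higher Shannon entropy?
B

For binary distributions, entropy is maximized at p=0.5 and decreases as p moves toward 0 or 1.

H(A) = H(0.06) = 0.3274 bits
H(B) = H(0.47) = 0.9974 bits

Distribution B (p=0.47) is closer to uniform (p=0.5), so it has higher entropy.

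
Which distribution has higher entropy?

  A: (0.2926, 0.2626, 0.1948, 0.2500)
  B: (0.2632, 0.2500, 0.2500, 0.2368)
B

Both distributions are close to uniform, making this a harder comparison.

H(A) = 1.9851 bits
H(B) = 1.9990 bits

The distribution closer to uniform has higher entropy.
Answer: B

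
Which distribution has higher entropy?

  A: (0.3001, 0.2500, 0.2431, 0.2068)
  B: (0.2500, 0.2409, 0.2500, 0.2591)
B

Both distributions are close to uniform, making this a harder comparison.

H(A) = 1.9873 bits
H(B) = 1.9995 bits

The distribution closer to uniform has higher entropy.
Answer: B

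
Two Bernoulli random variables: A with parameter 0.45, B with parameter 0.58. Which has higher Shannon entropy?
A

For binary distributions, entropy is maximized at p=0.5 and decreases as p moves toward 0 or 1.

H(A) = H(0.45) = 0.9928 bits
H(B) = H(0.58) = 0.9815 bits

Distribution A (p=0.45) is closer to uniform (p=0.5), so it has higher entropy.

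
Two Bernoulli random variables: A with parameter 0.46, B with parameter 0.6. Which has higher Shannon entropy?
A

For binary distributions, entropy is maximized at p=0.5 and decreases as p moves toward 0 or 1.

H(A) = H(0.46) = 0.9954 bits
H(B) = H(0.6) = 0.9710 bits

Distribution A (p=0.46) is closer to uniform (p=0.5), so it has higher entropy.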